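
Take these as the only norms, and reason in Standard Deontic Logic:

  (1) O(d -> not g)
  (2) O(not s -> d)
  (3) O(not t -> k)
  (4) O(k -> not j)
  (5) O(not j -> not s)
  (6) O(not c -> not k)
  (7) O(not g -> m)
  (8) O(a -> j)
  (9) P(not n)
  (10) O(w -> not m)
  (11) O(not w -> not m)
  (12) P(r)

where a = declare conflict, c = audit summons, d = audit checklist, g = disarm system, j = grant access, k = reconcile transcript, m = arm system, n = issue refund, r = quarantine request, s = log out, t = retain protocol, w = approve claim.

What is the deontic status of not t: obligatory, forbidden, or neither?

By case analysis on w: premise 10 gives O(w -> not m) and premise 11 gives O(not w -> not m), so O(not m) either way.
Premise 7 is O(not g -> m); contrapositively O(not m -> g). Since O(not m) holds, K gives O(g).
The contrapositive of premise 1 (O(d -> not g)) is O(g -> not d), and O(g) is already established, so O(not d).
Premise 2 is O(not s -> d); contrapositively O(not d -> s). Since O(not d) holds, K gives O(s).
Premise 5, O(not j -> not s), contraposes to O(s -> j); with O(s) we get O(j).
The contrapositive of premise 4 (O(k -> not j)) is O(j -> not k), and O(j) is already established, so O(not k).
The contrapositive of premise 3 (O(not t -> k)) is O(not k -> t), and O(not k) is already established, so O(t).
Premises 6, 8, 9, 12 do not contribute to this derivation.
Thus O(t), which is F(not t): not t is forbidden.

Forbidden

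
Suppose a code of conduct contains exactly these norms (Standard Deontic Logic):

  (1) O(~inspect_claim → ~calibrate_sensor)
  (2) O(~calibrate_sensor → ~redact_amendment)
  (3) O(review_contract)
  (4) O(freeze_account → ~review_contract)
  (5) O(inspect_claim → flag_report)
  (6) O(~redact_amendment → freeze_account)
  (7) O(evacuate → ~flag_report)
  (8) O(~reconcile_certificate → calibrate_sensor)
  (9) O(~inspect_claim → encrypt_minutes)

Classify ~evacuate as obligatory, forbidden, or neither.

From premise 3 we have O(review_contract).
Premise 4, O(freeze_account → ~review_contract), contraposes to O(review_contract → ~freeze_account); with O(review_contract) we get O(~freeze_account).
Premise 6 is O(~redact_amendment → freeze_account); contrapositively O(~freeze_account → redact_amendment). Since O(~freeze_account) holds, K gives O(redact_amendment).
Premise 2, O(~calibrate_sensor → ~redact_amendment), contraposes to O(redact_amendment → calibrate_sensor); with O(redact_amendment) we get O(calibrate_sensor).
Premise 1, O(~inspect_claim → ~calibrate_sensor), contraposes to O(calibrate_sensor → inspect_claim); with O(calibrate_sensor) we get O(inspect_claim).
From O(inspect_claim) and premise 5, O(inspect_claim → flag_report), we obtain O(flag_report).
Premise 7, O(evacuate → ~flag_report), contraposes to O(flag_report → ~evacuate); with O(flag_report) we get O(~evacuate).
Premises 8, 9 do not contribute to this derivation.
Hence ~evacuate is obligatory.

Obligatory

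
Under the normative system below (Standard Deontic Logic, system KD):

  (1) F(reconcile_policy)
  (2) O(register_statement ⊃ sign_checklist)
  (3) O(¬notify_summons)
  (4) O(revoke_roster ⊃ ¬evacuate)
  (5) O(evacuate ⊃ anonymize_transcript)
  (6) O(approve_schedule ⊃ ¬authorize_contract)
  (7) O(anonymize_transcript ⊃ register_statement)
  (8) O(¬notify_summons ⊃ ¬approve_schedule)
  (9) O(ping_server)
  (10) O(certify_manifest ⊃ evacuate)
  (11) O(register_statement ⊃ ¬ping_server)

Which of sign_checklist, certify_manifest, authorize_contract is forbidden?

certify_manifest

From premise 9 we have O(ping_server).
Premise 11 is O(register_statement ⊃ ¬ping_server); contrapositively O(ping_server ⊃ ¬register_statement). Since O(ping_server) holds, K gives O(¬register_statement).
Premise 7 is O(anonymize_transcript ⊃ register_statement); contrapositively O(¬register_statement ⊃ ¬anonymize_transcript). Since O(¬register_statement) holds, K gives O(¬anonymize_transcript).
The contrapositive of premise 5 (O(evacuate ⊃ anonymize_transcript)) is O(¬anonymize_transcript ⊃ ¬evacuate), and O(¬anonymize_transcript) is already established, so O(¬evacuate).
Premise 10 is O(certify_manifest ⊃ evacuate); contrapositively O(¬evacuate ⊃ ¬certify_manifest). Since O(¬evacuate) holds, K gives O(¬certify_manifest).
So O(¬certify_manifest) holds, i.e. certify_manifest is forbidden. None of the other listed options is forbidden under the premises.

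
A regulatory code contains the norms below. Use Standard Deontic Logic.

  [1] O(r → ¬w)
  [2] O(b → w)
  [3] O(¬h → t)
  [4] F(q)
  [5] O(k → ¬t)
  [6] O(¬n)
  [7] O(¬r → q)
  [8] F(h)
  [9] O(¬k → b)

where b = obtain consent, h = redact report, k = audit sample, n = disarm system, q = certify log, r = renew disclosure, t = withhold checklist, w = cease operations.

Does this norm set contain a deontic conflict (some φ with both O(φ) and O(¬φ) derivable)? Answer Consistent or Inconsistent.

Inconsistent

Premise 4, F(q), is equivalent to O(¬q).
Premise 7, O(¬r → q), contraposes to O(¬q → r); with O(¬q) we get O(r).
With premise 1, O(r → ¬w), the K-axiom yields O(¬w).
Premise 2 is O(b → w); contrapositively O(¬w → ¬b). Since O(¬w) holds, K gives O(¬b).
Premise 9 is O(¬k → b); contrapositively O(¬b → k). Since O(¬b) holds, K gives O(k).
Applying K to premise 5 (O(k → ¬t)) and O(k) yields O(¬t).
Premise 3, O(¬h → t), contraposes to O(¬t → h); with O(¬t) we get O(h).
Yet premise 8 is F(h), i.e. O(¬h).
We now have both O(h) and O(¬h) — h is simultaneously obligatory and forbidden, violating the D-axiom.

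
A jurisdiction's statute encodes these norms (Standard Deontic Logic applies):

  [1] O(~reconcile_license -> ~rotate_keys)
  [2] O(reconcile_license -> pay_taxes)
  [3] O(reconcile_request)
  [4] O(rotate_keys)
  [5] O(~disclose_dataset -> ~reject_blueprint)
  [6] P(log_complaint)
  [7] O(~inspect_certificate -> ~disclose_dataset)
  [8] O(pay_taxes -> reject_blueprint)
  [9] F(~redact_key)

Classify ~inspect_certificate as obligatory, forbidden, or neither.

Premise 4 gives O(rotate_keys).
The contrapositive of premise 1 (O(~reconcile_license -> ~rotate_keys)) is O(rotate_keys -> reconcile_license), and O(rotate_keys) is already established, so O(reconcile_license).
With premise 2, O(reconcile_license -> pay_taxes), the K-axiom yields O(pay_taxes).
With premise 8, O(pay_taxes -> reject_blueprint), the K-axiom yields O(reject_blueprint).
Premise 5 is O(~disclose_dataset -> ~reject_blueprint); contrapositively O(reject_blueprint -> disclose_dataset). Since O(reject_blueprint) holds, K gives O(disclose_dataset).
Premise 7 is O(~inspect_certificate -> ~disclose_dataset); contrapositively O(disclose_dataset -> inspect_certificate). Since O(disclose_dataset) holds, K gives O(inspect_certificate).
Premises 3, 6, 9 do not contribute to this derivation.
Thus O(inspect_certificate), which is F(~inspect_certificate): ~inspect_certificate is forbidden.

Forbidden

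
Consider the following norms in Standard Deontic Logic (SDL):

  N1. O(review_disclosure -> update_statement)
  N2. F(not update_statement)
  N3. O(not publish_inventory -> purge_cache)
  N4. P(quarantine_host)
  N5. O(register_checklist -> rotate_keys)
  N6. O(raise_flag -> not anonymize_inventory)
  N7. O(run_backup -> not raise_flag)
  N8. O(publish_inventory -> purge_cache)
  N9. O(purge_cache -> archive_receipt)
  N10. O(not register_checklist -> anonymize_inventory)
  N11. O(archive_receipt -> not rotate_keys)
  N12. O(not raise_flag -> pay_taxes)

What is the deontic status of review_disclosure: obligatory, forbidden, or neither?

Premise 1 is O(review_disclosure -> update_statement); even if O(update_statement) held, inferring O(review_disclosure) would be affirming the consequent — invalid.
No premise or chain of K-axiom applications forces O(review_disclosure), and none forces O(not review_disclosure). So review_disclosure is neither obligatory nor forbidden under these norms.

Neither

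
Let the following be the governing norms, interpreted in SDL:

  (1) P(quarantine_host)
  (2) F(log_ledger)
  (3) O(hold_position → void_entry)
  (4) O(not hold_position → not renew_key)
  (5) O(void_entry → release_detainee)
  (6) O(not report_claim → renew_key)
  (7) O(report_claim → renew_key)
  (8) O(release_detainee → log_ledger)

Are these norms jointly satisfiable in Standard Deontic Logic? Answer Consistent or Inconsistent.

Premises 7 and 6 cover both cases: O(report_claim → renew_key) and O(not report_claim → renew_key). Since report_claim ∨ not report_claim is a tautology, O(renew_key) follows.
Premise 4, O(not hold_position → not renew_key), contraposes to O(renew_key → hold_position); with O(renew_key) we get O(hold_position).
From O(hold_position) and premise 3, O(hold_position → void_entry), we obtain O(void_entry).
With premise 5, O(void_entry → release_detainee), the K-axiom yields O(release_detainee).
Premise 8 is O(release_detainee → log_ledger); since O(release_detainee), deontic closure gives O(log_ledger).
Yet premise 2 is F(log_ledger), i.e. O(not log_ledger).
We now have both O(log_ledger) and O(not log_ledger) — log_ledger is simultaneously obligatory and forbidden, violating the D-axiom.

Inconsistent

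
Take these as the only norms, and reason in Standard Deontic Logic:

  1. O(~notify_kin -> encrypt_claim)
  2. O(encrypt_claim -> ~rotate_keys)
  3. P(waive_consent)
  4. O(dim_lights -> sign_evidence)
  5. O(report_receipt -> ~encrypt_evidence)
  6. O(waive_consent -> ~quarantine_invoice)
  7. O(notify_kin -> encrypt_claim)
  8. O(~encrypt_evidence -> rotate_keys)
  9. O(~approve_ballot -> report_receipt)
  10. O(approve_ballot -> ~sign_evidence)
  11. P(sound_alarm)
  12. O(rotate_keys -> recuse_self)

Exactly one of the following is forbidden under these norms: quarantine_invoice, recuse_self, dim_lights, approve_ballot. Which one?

Premises 1 and 7 cover both cases: O(~notify_kin -> encrypt_claim) and O(notify_kin -> encrypt_claim). Since ~notify_kin ∨ notify_kin is a tautology, O(encrypt_claim) follows.
With premise 2, O(encrypt_claim -> ~rotate_keys), the K-axiom yields O(~rotate_keys).
Premise 8 is O(~encrypt_evidence -> rotate_keys); contrapositively O(~rotate_keys -> encrypt_evidence). Since O(~rotate_keys) holds, K gives O(encrypt_evidence).
Premise 5, O(report_receipt -> ~encrypt_evidence), contraposes to O(encrypt_evidence -> ~report_receipt); with O(encrypt_evidence) we get O(~report_receipt).
Premise 9 is O(~approve_ballot -> report_receipt); contrapositively O(~report_receipt -> approve_ballot). Since O(~report_receipt) holds, K gives O(approve_ballot).
With premise 10, O(approve_ballot -> ~sign_evidence), the K-axiom yields O(~sign_evidence).
Premise 4, O(dim_lights -> sign_evidence), contraposes to O(~sign_evidence -> ~dim_lights); with O(~sign_evidence) we get O(~dim_lights).
So O(~dim_lights) holds, i.e. dim_lights is forbidden. None of the other listed options is forbidden under the premises.

dim_lights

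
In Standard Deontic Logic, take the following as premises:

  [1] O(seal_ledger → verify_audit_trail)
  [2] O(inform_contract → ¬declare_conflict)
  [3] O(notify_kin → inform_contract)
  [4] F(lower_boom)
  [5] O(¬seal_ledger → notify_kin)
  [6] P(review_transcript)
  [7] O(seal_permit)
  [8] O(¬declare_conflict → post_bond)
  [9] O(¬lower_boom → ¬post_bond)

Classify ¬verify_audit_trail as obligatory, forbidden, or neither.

Forbidden

Premise 4, F(lower_boom), is equivalent to O(¬lower_boom).
Applying K to premise 9 (O(¬lower_boom → ¬post_bond)) and O(¬lower_boom) yields O(¬post_bond).
Premise 8, O(¬declare_conflict → post_bond), contraposes to O(¬post_bond → declare_conflict); with O(¬post_bond) we get O(declare_conflict).
The contrapositive of premise 2 (O(inform_contract → ¬declare_conflict)) is O(declare_conflict → ¬inform_contract), and O(declare_conflict) is already established, so O(¬inform_contract).
The contrapositive of premise 3 (O(notify_kin → inform_contract)) is O(¬inform_contract → ¬notify_kin), and O(¬inform_contract) is already established, so O(¬notify_kin).
The contrapositive of premise 5 (O(¬seal_ledger → notify_kin)) is O(¬notify_kin → seal_ledger), and O(¬notify_kin) is already established, so O(seal_ledger).
From O(seal_ledger) and premise 1, O(seal_ledger → verify_audit_trail), we obtain O(verify_audit_trail).
Premises 6, 7 do not contribute to this derivation.
Thus O(verify_audit_trail), which is F(¬verify_audit_trail): ¬verify_audit_trail is forbidden.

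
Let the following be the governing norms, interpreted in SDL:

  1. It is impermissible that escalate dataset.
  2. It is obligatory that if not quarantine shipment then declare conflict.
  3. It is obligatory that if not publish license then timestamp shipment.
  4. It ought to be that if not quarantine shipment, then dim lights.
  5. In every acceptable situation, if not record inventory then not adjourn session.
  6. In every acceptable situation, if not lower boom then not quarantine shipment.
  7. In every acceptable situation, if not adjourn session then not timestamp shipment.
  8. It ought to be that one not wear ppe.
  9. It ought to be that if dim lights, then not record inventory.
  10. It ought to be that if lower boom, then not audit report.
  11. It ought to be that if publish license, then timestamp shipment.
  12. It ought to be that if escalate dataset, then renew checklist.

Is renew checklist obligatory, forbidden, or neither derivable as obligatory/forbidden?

Neither

Premise 12 is O(escalate_dataset → renew_checklist), but O(escalate_dataset) is not derivable from the premises, so it does not yield O(renew_checklist).
No premise or chain of K-axiom applications forces O(renew_checklist), and none forces O(¬renew_checklist). So renew_checklist is neither obligatory nor forbidden under these norms.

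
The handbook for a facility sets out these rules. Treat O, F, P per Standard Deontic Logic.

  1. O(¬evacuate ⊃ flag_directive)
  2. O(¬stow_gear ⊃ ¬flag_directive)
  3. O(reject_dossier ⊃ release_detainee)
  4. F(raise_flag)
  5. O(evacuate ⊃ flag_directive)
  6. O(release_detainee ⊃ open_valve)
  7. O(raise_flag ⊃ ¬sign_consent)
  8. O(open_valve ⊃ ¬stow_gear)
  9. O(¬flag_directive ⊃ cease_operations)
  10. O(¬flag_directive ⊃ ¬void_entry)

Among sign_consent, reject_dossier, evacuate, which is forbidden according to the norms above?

Premises 1 and 5 are O(¬evacuate ⊃ flag_directive) and O(evacuate ⊃ flag_directive); every ideal world satisfies ¬evacuate or evacuate, so in either case flag_directive holds — hence O(flag_directive).
Premise 2 is O(¬stow_gear ⊃ ¬flag_directive); contrapositively O(flag_directive ⊃ stow_gear). Since O(flag_directive) holds, K gives O(stow_gear).
Premise 8, O(open_valve ⊃ ¬stow_gear), contraposes to O(stow_gear ⊃ ¬open_valve); with O(stow_gear) we get O(¬open_valve).
Premise 6, O(release_detainee ⊃ open_valve), contraposes to O(¬open_valve ⊃ ¬release_detainee); with O(¬open_valve) we get O(¬release_detainee).
Premise 3 is O(reject_dossier ⊃ release_detainee); contrapositively O(¬release_detainee ⊃ ¬reject_dossier). Since O(¬release_detainee) holds, K gives O(¬reject_dossier).
So O(¬reject_dossier) holds, i.e. reject_dossier is forbidden. None of the other listed options is forbidden under the premises.

reject_dossier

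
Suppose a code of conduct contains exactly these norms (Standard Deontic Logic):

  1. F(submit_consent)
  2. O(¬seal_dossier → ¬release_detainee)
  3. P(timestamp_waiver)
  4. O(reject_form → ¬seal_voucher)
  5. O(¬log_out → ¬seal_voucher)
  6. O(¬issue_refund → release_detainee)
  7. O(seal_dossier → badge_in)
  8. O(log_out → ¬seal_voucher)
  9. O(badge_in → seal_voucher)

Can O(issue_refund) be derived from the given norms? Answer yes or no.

Premises 5 and 8 are O(¬log_out → ¬seal_voucher) and O(log_out → ¬seal_voucher); every ideal world satisfies ¬log_out or log_out, so in either case ¬seal_voucher holds — hence O(¬seal_voucher).
Premise 9, O(badge_in → seal_voucher), contraposes to O(¬seal_voucher → ¬badge_in); with O(¬seal_voucher) we get O(¬badge_in).
The contrapositive of premise 7 (O(seal_dossier → badge_in)) is O(¬badge_in → ¬seal_dossier), and O(¬badge_in) is already established, so O(¬seal_dossier).
With premise 2, O(¬seal_dossier → ¬release_detainee), the K-axiom yields O(¬release_detainee).
The contrapositive of premise 6 (O(¬issue_refund → release_detainee)) is O(¬release_detainee → issue_refund), and O(¬release_detainee) is already established, so O(issue_refund).
Premises 1, 3, 4 do not contribute to this derivation.
So O(issue_refund) follows.

Yes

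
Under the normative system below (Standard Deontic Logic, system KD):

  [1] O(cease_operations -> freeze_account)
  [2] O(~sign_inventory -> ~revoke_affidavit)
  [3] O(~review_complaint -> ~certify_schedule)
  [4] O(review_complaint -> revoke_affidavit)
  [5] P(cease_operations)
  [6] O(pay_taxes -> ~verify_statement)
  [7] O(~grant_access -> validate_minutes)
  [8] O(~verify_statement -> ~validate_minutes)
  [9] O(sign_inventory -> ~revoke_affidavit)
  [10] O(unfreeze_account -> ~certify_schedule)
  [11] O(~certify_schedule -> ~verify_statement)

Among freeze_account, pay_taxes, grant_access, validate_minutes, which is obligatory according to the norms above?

By case analysis on sign_inventory: premise 9 gives O(sign_inventory -> ~revoke_affidavit) and premise 2 gives O(~sign_inventory -> ~revoke_affidavit), so O(~revoke_affidavit) either way.
Premise 4, O(review_complaint -> revoke_affidavit), contraposes to O(~revoke_affidavit -> ~review_complaint); with O(~revoke_affidavit) we get O(~review_complaint).
Applying K to premise 3 (O(~review_complaint -> ~certify_schedule)) and O(~review_complaint) yields O(~certify_schedule).
With premise 11, O(~certify_schedule -> ~verify_statement), the K-axiom yields O(~verify_statement).
With premise 8, O(~verify_statement -> ~validate_minutes), the K-axiom yields O(~validate_minutes).
Premise 7, O(~grant_access -> validate_minutes), contraposes to O(~validate_minutes -> grant_access); with O(~validate_minutes) we get O(grant_access).
So O(grant_access) holds — grant_access is obligatory. None of the other listed options is made obligatory by any chain of premises.

grant_access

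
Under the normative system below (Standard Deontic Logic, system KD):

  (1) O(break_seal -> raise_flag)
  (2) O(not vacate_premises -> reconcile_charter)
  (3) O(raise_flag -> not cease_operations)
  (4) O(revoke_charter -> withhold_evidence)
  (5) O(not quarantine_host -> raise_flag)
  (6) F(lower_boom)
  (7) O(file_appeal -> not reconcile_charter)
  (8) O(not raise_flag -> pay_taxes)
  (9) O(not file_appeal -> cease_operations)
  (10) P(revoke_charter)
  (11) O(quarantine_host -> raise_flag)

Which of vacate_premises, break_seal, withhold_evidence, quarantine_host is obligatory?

vacate_premises

By case analysis on not quarantine_host: premise 5 gives O(not quarantine_host -> raise_flag) and premise 11 gives O(quarantine_host -> raise_flag), so O(raise_flag) either way.
With premise 3, O(raise_flag -> not cease_operations), the K-axiom yields O(not cease_operations).
Premise 9, O(not file_appeal -> cease_operations), contraposes to O(not cease_operations -> file_appeal); with O(not cease_operations) we get O(file_appeal).
Premise 7 is O(file_appeal -> not reconcile_charter); since O(file_appeal), deontic closure gives O(not reconcile_charter).
The contrapositive of premise 2 (O(not vacate_premises -> reconcile_charter)) is O(not reconcile_charter -> vacate_premises), and O(not reconcile_charter) is already established, so O(vacate_premises).
So O(vacate_premises) holds — vacate_premises is obligatory. None of the other listed options is made obligatory by any chain of premises.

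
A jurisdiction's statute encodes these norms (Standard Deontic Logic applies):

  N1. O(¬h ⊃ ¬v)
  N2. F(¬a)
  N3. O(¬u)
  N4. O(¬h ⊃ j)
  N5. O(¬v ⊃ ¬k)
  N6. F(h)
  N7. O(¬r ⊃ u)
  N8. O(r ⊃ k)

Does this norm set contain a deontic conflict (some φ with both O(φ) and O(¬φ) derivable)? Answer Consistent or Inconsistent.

From premise 3 we have O(¬u).
Premise 7 is O(¬r ⊃ u); contrapositively O(¬u ⊃ r). Since O(¬u) holds, K gives O(r).
With premise 8, O(r ⊃ k), the K-axiom yields O(k).
The contrapositive of premise 5 (O(¬v ⊃ ¬k)) is O(k ⊃ v), and O(k) is already established, so O(v).
The contrapositive of premise 1 (O(¬h ⊃ ¬v)) is O(v ⊃ h), and O(v) is already established, so O(h).
Yet premise 6 is F(h), i.e. O(¬h).
We now have both O(h) and O(¬h) — h is simultaneously obligatory and forbidden, violating the D-axiom.

Inconsistent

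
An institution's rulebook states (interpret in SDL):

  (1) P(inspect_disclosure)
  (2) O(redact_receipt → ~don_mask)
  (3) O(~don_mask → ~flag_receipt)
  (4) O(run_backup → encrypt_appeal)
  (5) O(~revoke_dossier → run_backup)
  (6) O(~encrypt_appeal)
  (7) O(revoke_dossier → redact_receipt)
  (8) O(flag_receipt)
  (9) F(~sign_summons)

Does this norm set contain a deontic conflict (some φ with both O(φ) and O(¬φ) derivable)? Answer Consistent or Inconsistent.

Inconsistent

Premise 8 states O(flag_receipt) outright.
Premise 3 is O(~don_mask → ~flag_receipt); contrapositively O(flag_receipt → don_mask). Since O(flag_receipt) holds, K gives O(don_mask).
Premise 2, O(redact_receipt → ~don_mask), contraposes to O(don_mask → ~redact_receipt); with O(don_mask) we get O(~redact_receipt).
Premise 7 is O(revoke_dossier → redact_receipt); contrapositively O(~redact_receipt → ~revoke_dossier). Since O(~redact_receipt) holds, K gives O(~revoke_dossier).
With premise 5, O(~revoke_dossier → run_backup), the K-axiom yields O(run_backup).
With premise 4, O(run_backup → encrypt_appeal), the K-axiom yields O(encrypt_appeal).
However, premise 6 gives O(~encrypt_appeal).
We now have both O(encrypt_appeal) and O(~encrypt_appeal) — encrypt_appeal is simultaneously obligatory and forbidden, violating the D-axiom.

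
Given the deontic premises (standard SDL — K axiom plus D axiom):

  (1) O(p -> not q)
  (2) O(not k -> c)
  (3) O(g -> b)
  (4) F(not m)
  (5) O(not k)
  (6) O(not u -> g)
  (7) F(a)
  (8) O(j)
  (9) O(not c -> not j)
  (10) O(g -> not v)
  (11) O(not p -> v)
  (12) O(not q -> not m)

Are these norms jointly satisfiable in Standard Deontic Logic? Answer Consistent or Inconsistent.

Premise 9 is O(not c -> not j), but O(not c) is not derivable from the premises, so it does not yield O(not j).
So O(not j) is not derivable, and the apparent clash with O(j) does not arise.
A world satisfying every obligation exists (e.g. a=false, b=false, c=true, g=false, j=true, k=false, m=true, p=false, q=true, u=true, v=true); no atom is both obligatory and forbidden, so the set is consistent.

Consistent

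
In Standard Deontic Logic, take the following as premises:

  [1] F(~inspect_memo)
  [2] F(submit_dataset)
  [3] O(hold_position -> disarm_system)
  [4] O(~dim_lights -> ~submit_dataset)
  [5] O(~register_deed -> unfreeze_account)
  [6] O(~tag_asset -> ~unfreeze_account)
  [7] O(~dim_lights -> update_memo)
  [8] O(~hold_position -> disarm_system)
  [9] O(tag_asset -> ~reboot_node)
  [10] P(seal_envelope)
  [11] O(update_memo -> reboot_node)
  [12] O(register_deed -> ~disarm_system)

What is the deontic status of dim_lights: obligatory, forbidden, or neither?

Obligatory

By case analysis on hold_position: premise 3 gives O(hold_position -> disarm_system) and premise 8 gives O(~hold_position -> disarm_system), so O(disarm_system) either way.
Premise 12 is O(register_deed -> ~disarm_system); contrapositively O(disarm_system -> ~register_deed). Since O(disarm_system) holds, K gives O(~register_deed).
With premise 5, O(~register_deed -> unfreeze_account), the K-axiom yields O(unfreeze_account).
Premise 6, O(~tag_asset -> ~unfreeze_account), contraposes to O(unfreeze_account -> tag_asset); with O(unfreeze_account) we get O(tag_asset).
Applying K to premise 9 (O(tag_asset -> ~reboot_node)) and O(tag_asset) yields O(~reboot_node).
The contrapositive of premise 11 (O(update_memo -> reboot_node)) is O(~reboot_node -> ~update_memo), and O(~reboot_node) is already established, so O(~update_memo).
Premise 7 is O(~dim_lights -> update_memo); contrapositively O(~update_memo -> dim_lights). Since O(~update_memo) holds, K gives O(dim_lights).
Premises 1, 2, 4, 10 do not contribute to this derivation.
Hence dim_lights is obligatory.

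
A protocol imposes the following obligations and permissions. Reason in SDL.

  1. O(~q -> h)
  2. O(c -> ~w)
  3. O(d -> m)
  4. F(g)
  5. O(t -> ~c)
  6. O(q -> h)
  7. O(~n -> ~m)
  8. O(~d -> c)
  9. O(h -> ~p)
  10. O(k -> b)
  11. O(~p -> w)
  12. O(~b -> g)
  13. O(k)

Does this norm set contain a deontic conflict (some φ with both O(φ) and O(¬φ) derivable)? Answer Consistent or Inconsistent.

Consistent

Premise 12 is O(~b -> g), but O(~b) is not derivable from the premises, so it does not yield O(g).
So O(g) is not derivable, and the apparent clash with O(~g) does not arise.
A world satisfying every obligation exists (e.g. b=true, c=false, d=true, g=false, h=true, k=true, m=true, n=true, p=false, q=false, t=false, w=true); no atom is both obligatory and forbidden, so the set is consistent.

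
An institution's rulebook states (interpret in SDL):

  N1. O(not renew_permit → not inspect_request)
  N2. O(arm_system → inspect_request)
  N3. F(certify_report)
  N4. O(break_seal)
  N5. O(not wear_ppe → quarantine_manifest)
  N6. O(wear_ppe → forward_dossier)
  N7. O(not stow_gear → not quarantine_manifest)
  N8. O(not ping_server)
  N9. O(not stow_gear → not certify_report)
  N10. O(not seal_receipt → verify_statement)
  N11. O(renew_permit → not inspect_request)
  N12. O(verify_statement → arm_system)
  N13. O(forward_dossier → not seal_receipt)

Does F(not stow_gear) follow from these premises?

By case analysis on renew_permit: premise 11 gives O(renew_permit → not inspect_request) and premise 1 gives O(not renew_permit → not inspect_request), so O(not inspect_request) either way.
Premise 2, O(arm_system → inspect_request), contraposes to O(not inspect_request → not arm_system); with O(not inspect_request) we get O(not arm_system).
Premise 12, O(verify_statement → arm_system), contraposes to O(not arm_system → not verify_statement); with O(not arm_system) we get O(not verify_statement).
Premise 10, O(not seal_receipt → verify_statement), contraposes to O(not verify_statement → seal_receipt); with O(not verify_statement) we get O(seal_receipt).
Premise 13 is O(forward_dossier → not seal_receipt); contrapositively O(seal_receipt → not forward_dossier). Since O(seal_receipt) holds, K gives O(not forward_dossier).
Premise 6 is O(wear_ppe → forward_dossier); contrapositively O(not forward_dossier → not wear_ppe). Since O(not forward_dossier) holds, K gives O(not wear_ppe).
From O(not wear_ppe) and premise 5, O(not wear_ppe → quarantine_manifest), we obtain O(quarantine_manifest).
Premise 7 is O(not stow_gear → not quarantine_manifest); contrapositively O(quarantine_manifest → stow_gear). Since O(quarantine_manifest) holds, K gives O(stow_gear).
Premises 3, 4, 8, 9 do not contribute to this derivation.
So O(stow_gear) holds, i.e. F(not stow_gear). The claim follows.

Yes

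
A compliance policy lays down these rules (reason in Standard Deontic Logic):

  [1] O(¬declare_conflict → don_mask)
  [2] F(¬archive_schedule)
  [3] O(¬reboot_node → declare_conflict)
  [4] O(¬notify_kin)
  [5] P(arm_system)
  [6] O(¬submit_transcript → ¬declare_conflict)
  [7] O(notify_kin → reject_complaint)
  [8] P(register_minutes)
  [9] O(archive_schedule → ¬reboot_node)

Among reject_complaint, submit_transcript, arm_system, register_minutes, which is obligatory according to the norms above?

Premise 2 is F(¬archive_schedule), i.e. O(archive_schedule).
Premise 9 is O(archive_schedule → ¬reboot_node); since O(archive_schedule), deontic closure gives O(¬reboot_node).
Applying K to premise 3 (O(¬reboot_node → declare_conflict)) and O(¬reboot_node) yields O(declare_conflict).
Premise 6 is O(¬submit_transcript → ¬declare_conflict); contrapositively O(declare_conflict → submit_transcript). Since O(declare_conflict) holds, K gives O(submit_transcript).
So O(submit_transcript) holds — submit_transcript is obligatory. None of the other listed options is made obligatory by any chain of premises.

submit_transcript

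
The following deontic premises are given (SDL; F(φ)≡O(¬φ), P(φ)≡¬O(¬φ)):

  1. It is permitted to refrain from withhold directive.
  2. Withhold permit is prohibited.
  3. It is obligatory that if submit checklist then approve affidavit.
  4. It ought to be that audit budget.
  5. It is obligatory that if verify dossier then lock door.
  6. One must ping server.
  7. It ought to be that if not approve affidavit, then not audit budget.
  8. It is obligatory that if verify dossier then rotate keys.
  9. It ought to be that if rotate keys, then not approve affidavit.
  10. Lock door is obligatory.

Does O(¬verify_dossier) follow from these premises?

Yes

From premise 4 we have O(audit_budget).
Premise 7 is O(¬approve_affidavit → ¬audit_budget); contrapositively O(audit_budget → approve_affidavit). Since O(audit_budget) holds, K gives O(approve_affidavit).
Premise 9 is O(rotate_keys → ¬approve_affidavit); contrapositively O(approve_affidavit → ¬rotate_keys). Since O(approve_affidavit) holds, K gives O(¬rotate_keys).
The contrapositive of premise 8 (O(verify_dossier → rotate_keys)) is O(¬rotate_keys → ¬verify_dossier), and O(¬rotate_keys) is already established, so O(¬verify_dossier).
Premises 1, 2, 3, 5, 6, 10 do not contribute to this derivation.
So O(¬verify_dossier) follows.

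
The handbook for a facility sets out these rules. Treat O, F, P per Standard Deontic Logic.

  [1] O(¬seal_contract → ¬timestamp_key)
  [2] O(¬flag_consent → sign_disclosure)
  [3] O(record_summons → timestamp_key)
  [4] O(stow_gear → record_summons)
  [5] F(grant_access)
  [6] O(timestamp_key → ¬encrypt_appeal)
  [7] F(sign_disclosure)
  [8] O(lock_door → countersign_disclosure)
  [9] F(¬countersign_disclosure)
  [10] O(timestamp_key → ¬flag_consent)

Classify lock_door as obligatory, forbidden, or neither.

Premise 8 is O(lock_door → countersign_disclosure); even if O(countersign_disclosure) held, inferring O(lock_door) would be affirming the consequent — invalid.
No premise or chain of K-axiom applications forces O(lock_door), and none forces O(¬lock_door). So lock_door is neither obligatory nor forbidden under these norms.

Neither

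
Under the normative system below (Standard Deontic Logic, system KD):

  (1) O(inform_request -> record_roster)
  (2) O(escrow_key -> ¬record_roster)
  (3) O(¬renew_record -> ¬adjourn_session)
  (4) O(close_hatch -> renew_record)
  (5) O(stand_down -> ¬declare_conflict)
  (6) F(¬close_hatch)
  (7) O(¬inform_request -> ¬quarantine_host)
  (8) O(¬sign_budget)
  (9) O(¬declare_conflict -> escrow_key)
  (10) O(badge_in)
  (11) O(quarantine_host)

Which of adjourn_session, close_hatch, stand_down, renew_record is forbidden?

Premise 11 gives O(quarantine_host).
Premise 7 is O(¬inform_request -> ¬quarantine_host); contrapositively O(quarantine_host -> inform_request). Since O(quarantine_host) holds, K gives O(inform_request).
With premise 1, O(inform_request -> record_roster), the K-axiom yields O(record_roster).
Premise 2, O(escrow_key -> ¬record_roster), contraposes to O(record_roster -> ¬escrow_key); with O(record_roster) we get O(¬escrow_key).
Premise 9, O(¬declare_conflict -> escrow_key), contraposes to O(¬escrow_key -> declare_conflict); with O(¬escrow_key) we get O(declare_conflict).
The contrapositive of premise 5 (O(stand_down -> ¬declare_conflict)) is O(declare_conflict -> ¬stand_down), and O(declare_conflict) is already established, so O(¬stand_down).
So O(¬stand_down) holds, i.e. stand_down is forbidden. None of the other listed options is forbidden under the premises.

stand_down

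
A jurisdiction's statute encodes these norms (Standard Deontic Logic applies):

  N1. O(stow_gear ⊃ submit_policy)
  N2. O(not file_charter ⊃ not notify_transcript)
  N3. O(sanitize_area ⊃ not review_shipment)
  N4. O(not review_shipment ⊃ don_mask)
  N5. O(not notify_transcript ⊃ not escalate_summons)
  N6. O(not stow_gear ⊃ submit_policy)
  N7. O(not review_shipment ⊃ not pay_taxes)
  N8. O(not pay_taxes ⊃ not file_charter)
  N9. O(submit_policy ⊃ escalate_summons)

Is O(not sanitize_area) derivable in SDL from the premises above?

By case analysis on stow_gear: premise 1 gives O(stow_gear ⊃ submit_policy) and premise 6 gives O(not stow_gear ⊃ submit_policy), so O(submit_policy) either way.
Premise 9 is O(submit_policy ⊃ escalate_summons); since O(submit_policy), deontic closure gives O(escalate_summons).
Premise 5 is O(not notify_transcript ⊃ not escalate_summons); contrapositively O(escalate_summons ⊃ notify_transcript). Since O(escalate_summons) holds, K gives O(notify_transcript).
Premise 2 is O(not file_charter ⊃ not notify_transcript); contrapositively O(notify_transcript ⊃ file_charter). Since O(notify_transcript) holds, K gives O(file_charter).
Premise 8 is O(not pay_taxes ⊃ not file_charter); contrapositively O(file_charter ⊃ pay_taxes). Since O(file_charter) holds, K gives O(pay_taxes).
Premise 7, O(not review_shipment ⊃ not pay_taxes), contraposes to O(pay_taxes ⊃ review_shipment); with O(pay_taxes) we get O(review_shipment).
Premise 3, O(sanitize_area ⊃ not review_shipment), contraposes to O(review_shipment ⊃ not sanitize_area); with O(review_shipment) we get O(not sanitize_area).
Premise 4 does not contribute to this derivation.
So O(not sanitize_area) follows.

Yes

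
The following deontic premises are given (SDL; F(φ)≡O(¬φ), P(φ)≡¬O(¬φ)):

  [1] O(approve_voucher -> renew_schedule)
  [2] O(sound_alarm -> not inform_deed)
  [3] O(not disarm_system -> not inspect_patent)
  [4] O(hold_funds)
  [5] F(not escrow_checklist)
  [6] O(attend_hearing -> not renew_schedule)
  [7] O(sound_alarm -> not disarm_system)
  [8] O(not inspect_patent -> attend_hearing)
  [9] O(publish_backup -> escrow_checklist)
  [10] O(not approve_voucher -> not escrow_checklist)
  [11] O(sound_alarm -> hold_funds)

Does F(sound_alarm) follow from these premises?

F(not escrow_checklist) at premise 5 means O(escrow_checklist).
The contrapositive of premise 10 (O(not approve_voucher -> not escrow_checklist)) is O(escrow_checklist -> approve_voucher), and O(escrow_checklist) is already established, so O(approve_voucher).
Applying K to premise 1 (O(approve_voucher -> renew_schedule)) and O(approve_voucher) yields O(renew_schedule).
The contrapositive of premise 6 (O(attend_hearing -> not renew_schedule)) is O(renew_schedule -> not attend_hearing), and O(renew_schedule) is already established, so O(not attend_hearing).
Premise 8, O(not inspect_patent -> attend_hearing), contraposes to O(not attend_hearing -> inspect_patent); with O(not attend_hearing) we get O(inspect_patent).
Premise 3 is O(not disarm_system -> not inspect_patent); contrapositively O(inspect_patent -> disarm_system). Since O(inspect_patent) holds, K gives O(disarm_system).
Premise 7 is O(sound_alarm -> not disarm_system); contrapositively O(disarm_system -> not sound_alarm). Since O(disarm_system) holds, K gives O(not sound_alarm).
Premises 2, 4, 9, 11 do not contribute to this derivation.
So O(not sound_alarm) holds, i.e. F(sound_alarm). The claim follows.

Yes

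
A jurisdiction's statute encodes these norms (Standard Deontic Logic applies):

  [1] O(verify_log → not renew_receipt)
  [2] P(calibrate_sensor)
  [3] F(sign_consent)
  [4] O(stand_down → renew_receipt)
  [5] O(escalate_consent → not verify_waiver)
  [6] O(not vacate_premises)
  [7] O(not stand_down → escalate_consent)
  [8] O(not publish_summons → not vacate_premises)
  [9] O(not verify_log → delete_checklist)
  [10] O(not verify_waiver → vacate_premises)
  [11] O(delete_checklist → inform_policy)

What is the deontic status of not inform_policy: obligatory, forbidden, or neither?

Forbidden

Premise 6 states O(not vacate_premises) outright.
Premise 10 is O(not verify_waiver → vacate_premises); contrapositively O(not vacate_premises → verify_waiver). Since O(not vacate_premises) holds, K gives O(verify_waiver).
Premise 5 is O(escalate_consent → not verify_waiver); contrapositively O(verify_waiver → not escalate_consent). Since O(verify_waiver) holds, K gives O(not escalate_consent).
The contrapositive of premise 7 (O(not stand_down → escalate_consent)) is O(not escalate_consent → stand_down), and O(not escalate_consent) is already established, so O(stand_down).
With premise 4, O(stand_down → renew_receipt), the K-axiom yields O(renew_receipt).
Premise 1, O(verify_log → not renew_receipt), contraposes to O(renew_receipt → not verify_log); with O(renew_receipt) we get O(not verify_log).
With premise 9, O(not verify_log → delete_checklist), the K-axiom yields O(delete_checklist).
From O(delete_checklist) and premise 11, O(delete_checklist → inform_policy), we obtain O(inform_policy).
Premises 2, 3, 8 do not contribute to this derivation.
Thus O(inform_policy), which is F(not inform_policy): not inform_policy is forbidden.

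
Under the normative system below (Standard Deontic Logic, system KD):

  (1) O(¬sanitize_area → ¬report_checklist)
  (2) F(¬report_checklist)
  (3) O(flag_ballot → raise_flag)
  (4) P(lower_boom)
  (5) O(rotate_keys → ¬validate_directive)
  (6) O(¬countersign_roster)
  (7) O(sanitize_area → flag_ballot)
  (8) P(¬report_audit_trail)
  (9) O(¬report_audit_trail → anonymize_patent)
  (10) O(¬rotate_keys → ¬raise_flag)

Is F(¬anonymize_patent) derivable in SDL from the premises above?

Premise 9 is O(¬report_audit_trail → anonymize_patent), but O(¬report_audit_trail) is not derivable from the premises (the permission P(¬report_audit_trail) asserts only ¬O(report_audit_trail), not O(¬report_audit_trail)), so it does not yield O(anonymize_patent).
No other premise forces O(anonymize_patent). An ideal world satisfying every premise can still have ¬anonymize_patent true, so F(¬anonymize_patent) is not derivable.

No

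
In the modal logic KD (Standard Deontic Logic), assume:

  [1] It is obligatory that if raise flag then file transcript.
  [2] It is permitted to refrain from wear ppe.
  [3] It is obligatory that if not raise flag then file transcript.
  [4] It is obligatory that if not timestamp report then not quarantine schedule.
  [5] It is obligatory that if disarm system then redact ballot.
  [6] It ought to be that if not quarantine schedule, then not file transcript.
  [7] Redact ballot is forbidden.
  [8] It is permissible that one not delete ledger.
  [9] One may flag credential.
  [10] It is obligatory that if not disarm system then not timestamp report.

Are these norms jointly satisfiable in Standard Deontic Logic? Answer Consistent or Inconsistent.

Premises 3 and 1 are O(¬raise_flag → file_transcript) and O(raise_flag → file_transcript); every ideal world satisfies ¬raise_flag or raise_flag, so in either case file_transcript holds — hence O(file_transcript).
Premise 6, O(¬quarantine_schedule → ¬file_transcript), contraposes to O(file_transcript → quarantine_schedule); with O(file_transcript) we get O(quarantine_schedule).
Premise 4, O(¬timestamp_report → ¬quarantine_schedule), contraposes to O(quarantine_schedule → timestamp_report); with O(quarantine_schedule) we get O(timestamp_report).
Premise 10, O(¬disarm_system → ¬timestamp_report), contraposes to O(timestamp_report → disarm_system); with O(timestamp_report) we get O(disarm_system).
From O(disarm_system) and premise 5, O(disarm_system → redact_ballot), we obtain O(redact_ballot).
However, F(redact_ballot) at premise 7 amounts to O(¬redact_ballot).
We now have both O(redact_ballot) and O(¬redact_ballot) — redact_ballot is simultaneously obligatory and forbidden, violating the D-axiom.

Inconsistent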